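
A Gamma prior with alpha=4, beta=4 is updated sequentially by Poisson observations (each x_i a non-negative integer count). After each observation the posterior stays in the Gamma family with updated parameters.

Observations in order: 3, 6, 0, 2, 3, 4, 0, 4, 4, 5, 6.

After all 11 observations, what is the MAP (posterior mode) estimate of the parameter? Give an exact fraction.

8/3

obs 1: x=3 → posterior Gamma(7, 5)
obs 2: x=6 → posterior Gamma(13, 6)
obs 3: x=0 → posterior Gamma(13, 7)
obs 4: x=2 → posterior Gamma(15, 8)
obs 5: x=3 → posterior Gamma(18, 9)
obs 6: x=4 → posterior Gamma(22, 10)
obs 7: x=0 → posterior Gamma(22, 11)
obs 8: x=4 → posterior Gamma(26, 12)
obs 9: x=4 → posterior Gamma(30, 13)
obs 10: x=5 → posterior Gamma(35, 14)
obs 11: x=6 → posterior Gamma(41, 15)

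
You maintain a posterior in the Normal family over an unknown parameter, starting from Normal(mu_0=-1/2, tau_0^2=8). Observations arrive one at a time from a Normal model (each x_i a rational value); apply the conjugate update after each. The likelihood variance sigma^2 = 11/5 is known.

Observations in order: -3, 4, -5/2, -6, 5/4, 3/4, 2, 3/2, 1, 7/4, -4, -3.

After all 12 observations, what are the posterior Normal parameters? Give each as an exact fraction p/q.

mu_0=-511/982, tau_0^2=88/491

obs 1: x=-3 → posterior Normal(-251/102, 88/51)
obs 2: x=4 → posterior Normal(69/182, 88/91)
obs 3: x=-5/2 → posterior Normal(-1/2, 88/131)
obs 4: x=-6 → posterior Normal(-611/342, 88/171)
obs 5: x=5/4 → posterior Normal(-511/422, 88/211)
obs 6: x=3/4 → posterior Normal(-451/502, 88/251)
obs 7: x=2 → posterior Normal(-1/2, 88/291)
obs 8: x=3/2 → posterior Normal(-171/662, 88/331)
obs 9: x=1 → posterior Normal(-13/106, 88/371)
obs 10: x=7/4 → posterior Normal(49/822, 88/411)
obs 11: x=-4 → posterior Normal(-271/902, 8/41)
obs 12: x=-3 → posterior Normal(-511/982, 88/491)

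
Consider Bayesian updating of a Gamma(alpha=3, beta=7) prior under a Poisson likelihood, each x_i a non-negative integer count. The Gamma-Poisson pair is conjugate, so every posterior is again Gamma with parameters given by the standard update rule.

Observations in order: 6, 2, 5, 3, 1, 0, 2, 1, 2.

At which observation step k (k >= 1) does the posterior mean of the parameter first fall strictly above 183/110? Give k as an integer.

obs 1: x=6 → posterior Gamma(9, 8)
obs 2: x=2 → posterior Gamma(11, 9)
obs 3: x=5 → posterior Gamma(16, 10)
obs 4: x=3 → posterior Gamma(19, 11)
obs 5: x=1 → posterior Gamma(20, 12)
obs 6: x=0 → posterior Gamma(20, 13)
obs 7: x=2 → posterior Gamma(22, 14)
obs 8: x=1 → posterior Gamma(23, 15)
obs 9: x=2 → posterior Gamma(25, 16)

k = 4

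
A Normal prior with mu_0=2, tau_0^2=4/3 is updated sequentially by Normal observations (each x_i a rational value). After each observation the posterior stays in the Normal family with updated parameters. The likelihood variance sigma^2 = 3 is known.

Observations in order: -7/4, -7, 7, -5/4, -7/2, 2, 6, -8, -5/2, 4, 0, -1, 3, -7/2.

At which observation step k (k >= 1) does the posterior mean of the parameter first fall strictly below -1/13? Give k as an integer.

k = 2

obs 1: x=-7/4 → posterior Normal(11/13, 12/13)
obs 2: x=-7 → posterior Normal(-1, 12/17)
obs 3: x=7 → posterior Normal(11/21, 4/7)
obs 4: x=-5/4 → posterior Normal(6/25, 12/25)
obs 5: x=-7/2 → posterior Normal(-8/29, 12/29)
obs 6: x=2 → posterior Normal(0, 4/11)
obs 7: x=6 → posterior Normal(24/37, 12/37)
obs 8: x=-8 → posterior Normal(-8/41, 12/41)
obs 9: x=-5/2 → posterior Normal(-2/5, 4/15)
obs 10: x=4 → posterior Normal(-2/49, 12/49)
obs 11: x=0 → posterior Normal(-2/53, 12/53)
obs 12: x=-1 → posterior Normal(-2/19, 4/19)
obs 13: x=3 → posterior Normal(6/61, 12/61)
obs 14: x=-7/2 → posterior Normal(-8/65, 12/65)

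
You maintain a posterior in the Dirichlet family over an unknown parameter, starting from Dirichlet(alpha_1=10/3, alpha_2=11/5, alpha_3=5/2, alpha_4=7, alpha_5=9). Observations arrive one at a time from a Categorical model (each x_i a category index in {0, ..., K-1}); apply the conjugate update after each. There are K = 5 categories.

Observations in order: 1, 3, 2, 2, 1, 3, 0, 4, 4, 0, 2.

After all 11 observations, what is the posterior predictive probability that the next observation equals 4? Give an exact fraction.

330/1051

obs 1: x=1 → posterior Dirichlet(10/3, 16/5, 5/2, 7, 9)
obs 2: x=3 → posterior Dirichlet(10/3, 16/5, 5/2, 8, 9)
obs 3: x=2 → posterior Dirichlet(10/3, 16/5, 7/2, 8, 9)
obs 4: x=2 → posterior Dirichlet(10/3, 16/5, 9/2, 8, 9)
obs 5: x=1 → posterior Dirichlet(10/3, 21/5, 9/2, 8, 9)
obs 6: x=3 → posterior Dirichlet(10/3, 21/5, 9/2, 9, 9)
obs 7: x=0 → posterior Dirichlet(13/3, 21/5, 9/2, 9, 9)
obs 8: x=4 → posterior Dirichlet(13/3, 21/5, 9/2, 9, 10)
obs 9: x=4 → posterior Dirichlet(13/3, 21/5, 9/2, 9, 11)
obs 10: x=0 → posterior Dirichlet(16/3, 21/5, 9/2, 9, 11)
obs 11: x=2 → posterior Dirichlet(16/3, 21/5, 11/2, 9, 11)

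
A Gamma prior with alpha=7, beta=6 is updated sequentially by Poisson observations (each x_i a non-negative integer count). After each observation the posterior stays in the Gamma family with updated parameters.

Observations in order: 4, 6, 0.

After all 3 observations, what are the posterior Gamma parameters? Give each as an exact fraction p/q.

obs 1: x=4 → posterior Gamma(11, 7)
obs 2: x=6 → posterior Gamma(17, 8)
obs 3: x=0 → posterior Gamma(17, 9)

alpha=17, beta=9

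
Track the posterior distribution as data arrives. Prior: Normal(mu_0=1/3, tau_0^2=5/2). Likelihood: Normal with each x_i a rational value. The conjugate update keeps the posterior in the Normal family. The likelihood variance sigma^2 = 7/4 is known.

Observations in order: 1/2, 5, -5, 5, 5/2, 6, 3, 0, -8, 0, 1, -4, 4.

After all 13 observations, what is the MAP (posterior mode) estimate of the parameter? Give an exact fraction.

obs 1: x=1/2 → posterior Normal(22/51, 35/34)
obs 2: x=5 → posterior Normal(172/81, 35/54)
obs 3: x=-5 → posterior Normal(22/111, 35/74)
obs 4: x=5 → posterior Normal(172/141, 35/94)
obs 5: x=5/2 → posterior Normal(13/9, 35/114)
obs 6: x=6 → posterior Normal(427/201, 35/134)
obs 7: x=3 → posterior Normal(47/21, 5/22)
obs 8: x=0 → posterior Normal(517/261, 35/174)
obs 9: x=-8 → posterior Normal(277/291, 35/194)
obs 10: x=0 → posterior Normal(277/321, 35/214)
obs 11: x=1 → posterior Normal(307/351, 35/234)
obs 12: x=-4 → posterior Normal(187/381, 35/254)
obs 13: x=4 → posterior Normal(307/411, 35/274)

307/411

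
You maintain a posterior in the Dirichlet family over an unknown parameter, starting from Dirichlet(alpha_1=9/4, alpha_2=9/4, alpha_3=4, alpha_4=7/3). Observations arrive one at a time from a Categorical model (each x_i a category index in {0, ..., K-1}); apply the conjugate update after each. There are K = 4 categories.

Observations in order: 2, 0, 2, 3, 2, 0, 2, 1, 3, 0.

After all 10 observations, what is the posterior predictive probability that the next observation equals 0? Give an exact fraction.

63/250

obs 1: x=2 → posterior Dirichlet(9/4, 9/4, 5, 7/3)
obs 2: x=0 → posterior Dirichlet(13/4, 9/4, 5, 7/3)
obs 3: x=2 → posterior Dirichlet(13/4, 9/4, 6, 7/3)
obs 4: x=3 → posterior Dirichlet(13/4, 9/4, 6, 10/3)
obs 5: x=2 → posterior Dirichlet(13/4, 9/4, 7, 10/3)
obs 6: x=0 → posterior Dirichlet(17/4, 9/4, 7, 10/3)
obs 7: x=2 → posterior Dirichlet(17/4, 9/4, 8, 10/3)
obs 8: x=1 → posterior Dirichlet(17/4, 13/4, 8, 10/3)
obs 9: x=3 → posterior Dirichlet(17/4, 13/4, 8, 13/3)
obs 10: x=0 → posterior Dirichlet(21/4, 13/4, 8, 13/3)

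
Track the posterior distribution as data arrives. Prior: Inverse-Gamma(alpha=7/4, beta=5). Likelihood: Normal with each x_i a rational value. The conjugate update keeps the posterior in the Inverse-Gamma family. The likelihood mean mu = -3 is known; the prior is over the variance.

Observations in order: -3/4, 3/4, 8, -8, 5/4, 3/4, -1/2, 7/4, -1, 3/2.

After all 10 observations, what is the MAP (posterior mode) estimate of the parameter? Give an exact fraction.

obs 1: x=-3/4 → posterior Inverse-Gamma(9/4, 241/32)
obs 2: x=3/4 → posterior Inverse-Gamma(11/4, 233/16)
obs 3: x=8 → posterior Inverse-Gamma(13/4, 1201/16)
obs 4: x=-8 → posterior Inverse-Gamma(15/4, 1401/16)
obs 5: x=5/4 → posterior Inverse-Gamma(17/4, 3091/32)
obs 6: x=3/4 → posterior Inverse-Gamma(19/4, 829/8)
obs 7: x=-1/2 → posterior Inverse-Gamma(21/4, 427/4)
obs 8: x=7/4 → posterior Inverse-Gamma(23/4, 3777/32)
obs 9: x=-1 → posterior Inverse-Gamma(25/4, 3841/32)
obs 10: x=3/2 → posterior Inverse-Gamma(27/4, 4165/32)

4165/248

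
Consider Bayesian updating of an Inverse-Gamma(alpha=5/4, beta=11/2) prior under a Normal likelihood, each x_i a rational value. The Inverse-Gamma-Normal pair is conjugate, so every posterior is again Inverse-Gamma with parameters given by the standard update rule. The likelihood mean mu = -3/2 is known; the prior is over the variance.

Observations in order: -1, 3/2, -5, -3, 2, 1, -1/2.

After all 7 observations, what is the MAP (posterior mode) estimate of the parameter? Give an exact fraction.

217/46

obs 1: x=-1 → posterior Inverse-Gamma(7/4, 45/8)
obs 2: x=3/2 → posterior Inverse-Gamma(9/4, 81/8)
obs 3: x=-5 → posterior Inverse-Gamma(11/4, 65/4)
obs 4: x=-3 → posterior Inverse-Gamma(13/4, 139/8)
obs 5: x=2 → posterior Inverse-Gamma(15/4, 47/2)
obs 6: x=1 → posterior Inverse-Gamma(17/4, 213/8)
obs 7: x=-1/2 → posterior Inverse-Gamma(19/4, 217/8)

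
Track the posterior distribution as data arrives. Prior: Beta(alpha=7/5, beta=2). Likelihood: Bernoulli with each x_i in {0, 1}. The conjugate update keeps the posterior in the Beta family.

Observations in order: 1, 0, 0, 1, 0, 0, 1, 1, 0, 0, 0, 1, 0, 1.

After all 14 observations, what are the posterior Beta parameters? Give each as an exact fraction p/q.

obs 1: x=1 → posterior Beta(12/5, 2)
obs 2: x=0 → posterior Beta(12/5, 3)
obs 3: x=0 → posterior Beta(12/5, 4)
obs 4: x=1 → posterior Beta(17/5, 4)
obs 5: x=0 → posterior Beta(17/5, 5)
obs 6: x=0 → posterior Beta(17/5, 6)
obs 7: x=1 → posterior Beta(22/5, 6)
obs 8: x=1 → posterior Beta(27/5, 6)
obs 9: x=0 → posterior Beta(27/5, 7)
obs 10: x=0 → posterior Beta(27/5, 8)
obs 11: x=0 → posterior Beta(27/5, 9)
obs 12: x=1 → posterior Beta(32/5, 9)
obs 13: x=0 → posterior Beta(32/5, 10)
obs 14: x=1 → posterior Beta(37/5, 10)

alpha=37/5, beta=10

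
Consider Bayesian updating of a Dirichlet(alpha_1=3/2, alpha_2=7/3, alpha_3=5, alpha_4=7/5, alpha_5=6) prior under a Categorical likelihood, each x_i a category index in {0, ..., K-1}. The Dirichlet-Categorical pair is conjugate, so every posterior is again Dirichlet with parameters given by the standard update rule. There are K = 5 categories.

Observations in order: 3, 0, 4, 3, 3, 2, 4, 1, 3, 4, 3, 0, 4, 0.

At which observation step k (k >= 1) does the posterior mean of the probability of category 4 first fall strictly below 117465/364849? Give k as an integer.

obs 1: x=3 → posterior Dirichlet(3/2, 7/3, 5, 12/5, 6)
obs 2: x=0 → posterior Dirichlet(5/2, 7/3, 5, 12/5, 6)
obs 3: x=4 → posterior Dirichlet(5/2, 7/3, 5, 12/5, 7)
obs 4: x=3 → posterior Dirichlet(5/2, 7/3, 5, 17/5, 7)
obs 5: x=3 → posterior Dirichlet(5/2, 7/3, 5, 22/5, 7)
obs 6: x=2 → posterior Dirichlet(5/2, 7/3, 6, 22/5, 7)
obs 7: x=4 → posterior Dirichlet(5/2, 7/3, 6, 22/5, 8)
obs 8: x=1 → posterior Dirichlet(5/2, 10/3, 6, 22/5, 8)
obs 9: x=3 → posterior Dirichlet(5/2, 10/3, 6, 27/5, 8)
obs 10: x=4 → posterior Dirichlet(5/2, 10/3, 6, 27/5, 9)
obs 11: x=3 → posterior Dirichlet(5/2, 10/3, 6, 32/5, 9)
obs 12: x=0 → posterior Dirichlet(7/2, 10/3, 6, 32/5, 9)
obs 13: x=4 → posterior Dirichlet(7/2, 10/3, 6, 32/5, 10)
obs 14: x=0 → posterior Dirichlet(9/2, 10/3, 6, 32/5, 10)

k = 6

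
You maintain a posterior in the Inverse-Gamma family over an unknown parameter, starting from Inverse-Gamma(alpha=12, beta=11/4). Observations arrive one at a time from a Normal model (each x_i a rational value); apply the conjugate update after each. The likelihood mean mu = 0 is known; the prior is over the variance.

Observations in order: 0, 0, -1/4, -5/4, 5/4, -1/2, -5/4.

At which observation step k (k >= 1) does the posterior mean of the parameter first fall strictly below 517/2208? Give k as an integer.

obs 1: x=0 → posterior Inverse-Gamma(25/2, 11/4)
obs 2: x=0 → posterior Inverse-Gamma(13, 11/4)
obs 3: x=-1/4 → posterior Inverse-Gamma(27/2, 89/32)
obs 4: x=-5/4 → posterior Inverse-Gamma(14, 57/16)
obs 5: x=5/4 → posterior Inverse-Gamma(29/2, 139/32)
obs 6: x=-1/2 → posterior Inverse-Gamma(15, 143/32)
obs 7: x=-5/4 → posterior Inverse-Gamma(31/2, 21/4)

k = 2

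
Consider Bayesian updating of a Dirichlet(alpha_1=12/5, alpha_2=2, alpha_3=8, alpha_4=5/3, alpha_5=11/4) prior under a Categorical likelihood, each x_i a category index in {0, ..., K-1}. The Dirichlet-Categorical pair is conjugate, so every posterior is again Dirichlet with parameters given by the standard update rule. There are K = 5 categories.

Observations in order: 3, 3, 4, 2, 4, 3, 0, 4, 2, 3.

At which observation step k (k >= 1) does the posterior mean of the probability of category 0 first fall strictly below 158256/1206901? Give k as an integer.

k = 2

obs 1: x=3 → posterior Dirichlet(12/5, 2, 8, 8/3, 11/4)
obs 2: x=3 → posterior Dirichlet(12/5, 2, 8, 11/3, 11/4)
obs 3: x=4 → posterior Dirichlet(12/5, 2, 8, 11/3, 15/4)
obs 4: x=2 → posterior Dirichlet(12/5, 2, 9, 11/3, 15/4)
obs 5: x=4 → posterior Dirichlet(12/5, 2, 9, 11/3, 19/4)
obs 6: x=3 → posterior Dirichlet(12/5, 2, 9, 14/3, 19/4)
obs 7: x=0 → posterior Dirichlet(17/5, 2, 9, 14/3, 19/4)
obs 8: x=4 → posterior Dirichlet(17/5, 2, 9, 14/3, 23/4)
obs 9: x=2 → posterior Dirichlet(17/5, 2, 10, 14/3, 23/4)
obs 10: x=3 → posterior Dirichlet(17/5, 2, 10, 17/3, 23/4)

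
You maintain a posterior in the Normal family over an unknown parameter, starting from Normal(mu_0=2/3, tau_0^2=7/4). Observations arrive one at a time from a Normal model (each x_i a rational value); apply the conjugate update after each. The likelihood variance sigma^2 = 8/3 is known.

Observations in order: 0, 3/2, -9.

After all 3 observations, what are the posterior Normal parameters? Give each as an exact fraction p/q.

obs 1: x=0 → posterior Normal(64/159, 56/53)
obs 2: x=3/2 → posterior Normal(317/444, 28/37)
obs 3: x=-9 → posterior Normal(-43/30, 56/95)

mu_0=-43/30, tau_0^2=56/95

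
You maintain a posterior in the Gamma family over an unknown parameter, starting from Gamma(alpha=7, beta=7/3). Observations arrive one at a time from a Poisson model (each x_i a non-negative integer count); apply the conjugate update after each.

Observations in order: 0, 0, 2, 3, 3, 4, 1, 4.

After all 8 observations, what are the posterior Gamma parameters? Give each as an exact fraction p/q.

obs 1: x=0 → posterior Gamma(7, 10/3)
obs 2: x=0 → posterior Gamma(7, 13/3)
obs 3: x=2 → posterior Gamma(9, 16/3)
obs 4: x=3 → posterior Gamma(12, 19/3)
obs 5: x=3 → posterior Gamma(15, 22/3)
obs 6: x=4 → posterior Gamma(19, 25/3)
obs 7: x=1 → posterior Gamma(20, 28/3)
obs 8: x=4 → posterior Gamma(24, 31/3)

alpha=24, beta=31/3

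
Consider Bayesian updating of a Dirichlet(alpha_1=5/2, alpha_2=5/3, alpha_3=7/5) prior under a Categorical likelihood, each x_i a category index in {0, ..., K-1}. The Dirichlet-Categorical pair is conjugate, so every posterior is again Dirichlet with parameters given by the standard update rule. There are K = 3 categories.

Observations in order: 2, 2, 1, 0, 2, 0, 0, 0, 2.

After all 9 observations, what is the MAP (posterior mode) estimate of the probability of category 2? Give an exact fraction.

obs 1: x=2 → posterior Dirichlet(5/2, 5/3, 12/5)
obs 2: x=2 → posterior Dirichlet(5/2, 5/3, 17/5)
obs 3: x=1 → posterior Dirichlet(5/2, 8/3, 17/5)
obs 4: x=0 → posterior Dirichlet(7/2, 8/3, 17/5)
obs 5: x=2 → posterior Dirichlet(7/2, 8/3, 22/5)
obs 6: x=0 → posterior Dirichlet(9/2, 8/3, 22/5)
obs 7: x=0 → posterior Dirichlet(11/2, 8/3, 22/5)
obs 8: x=0 → posterior Dirichlet(13/2, 8/3, 22/5)
obs 9: x=2 → posterior Dirichlet(13/2, 8/3, 27/5)

132/347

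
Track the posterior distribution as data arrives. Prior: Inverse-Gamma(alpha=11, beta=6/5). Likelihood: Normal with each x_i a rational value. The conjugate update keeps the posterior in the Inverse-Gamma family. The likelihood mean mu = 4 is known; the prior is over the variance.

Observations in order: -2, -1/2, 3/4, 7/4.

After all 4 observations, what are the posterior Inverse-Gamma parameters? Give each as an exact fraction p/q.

alpha=13, beta=2971/80

obs 1: x=-2 → posterior Inverse-Gamma(23/2, 96/5)
obs 2: x=-1/2 → posterior Inverse-Gamma(12, 1173/40)
obs 3: x=3/4 → posterior Inverse-Gamma(25/2, 5537/160)
obs 4: x=7/4 → posterior Inverse-Gamma(13, 2971/80)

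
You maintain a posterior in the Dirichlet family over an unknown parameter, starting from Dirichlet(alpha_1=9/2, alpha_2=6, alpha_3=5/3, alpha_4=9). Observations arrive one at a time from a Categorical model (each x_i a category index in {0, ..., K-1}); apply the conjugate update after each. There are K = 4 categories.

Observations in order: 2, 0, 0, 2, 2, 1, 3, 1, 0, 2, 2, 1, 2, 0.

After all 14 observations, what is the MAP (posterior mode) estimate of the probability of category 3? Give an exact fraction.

obs 1: x=2 → posterior Dirichlet(9/2, 6, 8/3, 9)
obs 2: x=0 → posterior Dirichlet(11/2, 6, 8/3, 9)
obs 3: x=0 → posterior Dirichlet(13/2, 6, 8/3, 9)
obs 4: x=2 → posterior Dirichlet(13/2, 6, 11/3, 9)
obs 5: x=2 → posterior Dirichlet(13/2, 6, 14/3, 9)
obs 6: x=1 → posterior Dirichlet(13/2, 7, 14/3, 9)
obs 7: x=3 → posterior Dirichlet(13/2, 7, 14/3, 10)
obs 8: x=1 → posterior Dirichlet(13/2, 8, 14/3, 10)
obs 9: x=0 → posterior Dirichlet(15/2, 8, 14/3, 10)
obs 10: x=2 → posterior Dirichlet(15/2, 8, 17/3, 10)
obs 11: x=2 → posterior Dirichlet(15/2, 8, 20/3, 10)
obs 12: x=1 → posterior Dirichlet(15/2, 9, 20/3, 10)
obs 13: x=2 → posterior Dirichlet(15/2, 9, 23/3, 10)
obs 14: x=0 → posterior Dirichlet(17/2, 9, 23/3, 10)

54/187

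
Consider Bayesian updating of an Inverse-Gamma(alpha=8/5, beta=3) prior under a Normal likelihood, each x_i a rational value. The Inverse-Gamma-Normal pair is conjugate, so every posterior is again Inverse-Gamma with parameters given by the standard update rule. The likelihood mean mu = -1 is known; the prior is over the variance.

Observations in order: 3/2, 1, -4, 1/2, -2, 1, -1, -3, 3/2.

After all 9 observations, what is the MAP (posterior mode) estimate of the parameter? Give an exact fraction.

855/284

obs 1: x=3/2 → posterior Inverse-Gamma(21/10, 49/8)
obs 2: x=1 → posterior Inverse-Gamma(13/5, 65/8)
obs 3: x=-4 → posterior Inverse-Gamma(31/10, 101/8)
obs 4: x=1/2 → posterior Inverse-Gamma(18/5, 55/4)
obs 5: x=-2 → posterior Inverse-Gamma(41/10, 57/4)
obs 6: x=1 → posterior Inverse-Gamma(23/5, 65/4)
obs 7: x=-1 → posterior Inverse-Gamma(51/10, 65/4)
obs 8: x=-3 → posterior Inverse-Gamma(28/5, 73/4)
obs 9: x=3/2 → posterior Inverse-Gamma(61/10, 171/8)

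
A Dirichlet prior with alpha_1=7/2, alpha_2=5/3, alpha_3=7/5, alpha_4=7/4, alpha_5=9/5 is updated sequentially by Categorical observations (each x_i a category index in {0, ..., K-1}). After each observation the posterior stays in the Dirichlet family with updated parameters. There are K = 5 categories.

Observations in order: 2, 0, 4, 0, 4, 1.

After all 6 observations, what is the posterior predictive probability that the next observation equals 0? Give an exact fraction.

330/967

obs 1: x=2 → posterior Dirichlet(7/2, 5/3, 12/5, 7/4, 9/5)
obs 2: x=0 → posterior Dirichlet(9/2, 5/3, 12/5, 7/4, 9/5)
obs 3: x=4 → posterior Dirichlet(9/2, 5/3, 12/5, 7/4, 14/5)
obs 4: x=0 → posterior Dirichlet(11/2, 5/3, 12/5, 7/4, 14/5)
obs 5: x=4 → posterior Dirichlet(11/2, 5/3, 12/5, 7/4, 19/5)
obs 6: x=1 → posterior Dirichlet(11/2, 8/3, 12/5, 7/4, 19/5)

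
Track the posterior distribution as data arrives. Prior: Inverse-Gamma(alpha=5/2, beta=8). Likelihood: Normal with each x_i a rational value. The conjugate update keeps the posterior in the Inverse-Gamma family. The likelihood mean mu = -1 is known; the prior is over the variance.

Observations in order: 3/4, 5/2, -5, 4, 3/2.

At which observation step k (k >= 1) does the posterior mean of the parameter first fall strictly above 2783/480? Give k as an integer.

obs 1: x=3/4 → posterior Inverse-Gamma(3, 305/32)
obs 2: x=5/2 → posterior Inverse-Gamma(7/2, 501/32)
obs 3: x=-5 → posterior Inverse-Gamma(4, 757/32)
obs 4: x=4 → posterior Inverse-Gamma(9/2, 1157/32)
obs 5: x=3/2 → posterior Inverse-Gamma(5, 1257/32)

k = 2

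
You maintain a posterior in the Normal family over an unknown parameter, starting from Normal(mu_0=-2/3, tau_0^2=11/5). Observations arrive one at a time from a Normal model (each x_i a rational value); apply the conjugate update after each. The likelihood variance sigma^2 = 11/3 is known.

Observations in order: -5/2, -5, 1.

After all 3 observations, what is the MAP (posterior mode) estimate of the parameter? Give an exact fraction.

obs 1: x=-5/2 → posterior Normal(-65/48, 11/8)
obs 2: x=-5 → posterior Normal(-155/66, 1)
obs 3: x=1 → posterior Normal(-137/84, 11/14)

-137/84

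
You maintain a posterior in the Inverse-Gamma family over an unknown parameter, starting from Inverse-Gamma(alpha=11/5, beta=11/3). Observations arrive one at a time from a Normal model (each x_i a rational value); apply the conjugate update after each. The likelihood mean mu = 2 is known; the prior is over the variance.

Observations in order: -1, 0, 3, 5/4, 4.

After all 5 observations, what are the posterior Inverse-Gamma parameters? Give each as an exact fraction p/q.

alpha=47/10, beta=1243/96

obs 1: x=-1 → posterior Inverse-Gamma(27/10, 49/6)
obs 2: x=0 → posterior Inverse-Gamma(16/5, 61/6)
obs 3: x=3 → posterior Inverse-Gamma(37/10, 32/3)
obs 4: x=5/4 → posterior Inverse-Gamma(21/5, 1051/96)
obs 5: x=4 → posterior Inverse-Gamma(47/10, 1243/96)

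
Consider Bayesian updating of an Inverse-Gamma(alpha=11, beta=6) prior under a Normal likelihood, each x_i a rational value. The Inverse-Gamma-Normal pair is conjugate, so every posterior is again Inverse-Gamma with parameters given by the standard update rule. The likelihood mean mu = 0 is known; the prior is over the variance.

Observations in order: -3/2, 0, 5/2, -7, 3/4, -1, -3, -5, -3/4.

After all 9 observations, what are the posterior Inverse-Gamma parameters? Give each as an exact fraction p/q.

alpha=31/2, beta=845/16

obs 1: x=-3/2 → posterior Inverse-Gamma(23/2, 57/8)
obs 2: x=0 → posterior Inverse-Gamma(12, 57/8)
obs 3: x=5/2 → posterior Inverse-Gamma(25/2, 41/4)
obs 4: x=-7 → posterior Inverse-Gamma(13, 139/4)
obs 5: x=3/4 → posterior Inverse-Gamma(27/2, 1121/32)
obs 6: x=-1 → posterior Inverse-Gamma(14, 1137/32)
obs 7: x=-3 → posterior Inverse-Gamma(29/2, 1281/32)
obs 8: x=-5 → posterior Inverse-Gamma(15, 1681/32)
obs 9: x=-3/4 → posterior Inverse-Gamma(31/2, 845/16)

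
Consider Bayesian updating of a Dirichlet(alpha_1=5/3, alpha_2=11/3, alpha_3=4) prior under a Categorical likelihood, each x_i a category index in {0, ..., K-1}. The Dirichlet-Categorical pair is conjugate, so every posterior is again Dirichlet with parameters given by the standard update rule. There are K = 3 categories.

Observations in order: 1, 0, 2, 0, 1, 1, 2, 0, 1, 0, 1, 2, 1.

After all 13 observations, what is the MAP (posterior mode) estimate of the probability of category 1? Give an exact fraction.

obs 1: x=1 → posterior Dirichlet(5/3, 14/3, 4)
obs 2: x=0 → posterior Dirichlet(8/3, 14/3, 4)
obs 3: x=2 → posterior Dirichlet(8/3, 14/3, 5)
obs 4: x=0 → posterior Dirichlet(11/3, 14/3, 5)
obs 5: x=1 → posterior Dirichlet(11/3, 17/3, 5)
obs 6: x=1 → posterior Dirichlet(11/3, 20/3, 5)
obs 7: x=2 → posterior Dirichlet(11/3, 20/3, 6)
obs 8: x=0 → posterior Dirichlet(14/3, 20/3, 6)
obs 9: x=1 → posterior Dirichlet(14/3, 23/3, 6)
obs 10: x=0 → posterior Dirichlet(17/3, 23/3, 6)
obs 11: x=1 → posterior Dirichlet(17/3, 26/3, 6)
obs 12: x=2 → posterior Dirichlet(17/3, 26/3, 7)
obs 13: x=1 → posterior Dirichlet(17/3, 29/3, 7)

13/29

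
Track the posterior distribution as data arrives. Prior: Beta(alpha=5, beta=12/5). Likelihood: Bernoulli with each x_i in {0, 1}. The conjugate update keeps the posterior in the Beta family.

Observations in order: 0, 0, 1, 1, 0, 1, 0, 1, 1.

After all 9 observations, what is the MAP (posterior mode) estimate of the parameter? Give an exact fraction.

obs 1: x=0 → posterior Beta(5, 17/5)
obs 2: x=0 → posterior Beta(5, 22/5)
obs 3: x=1 → posterior Beta(6, 22/5)
obs 4: x=1 → posterior Beta(7, 22/5)
obs 5: x=0 → posterior Beta(7, 27/5)
obs 6: x=1 → posterior Beta(8, 27/5)
obs 7: x=0 → posterior Beta(8, 32/5)
obs 8: x=1 → posterior Beta(9, 32/5)
obs 9: x=1 → posterior Beta(10, 32/5)

5/8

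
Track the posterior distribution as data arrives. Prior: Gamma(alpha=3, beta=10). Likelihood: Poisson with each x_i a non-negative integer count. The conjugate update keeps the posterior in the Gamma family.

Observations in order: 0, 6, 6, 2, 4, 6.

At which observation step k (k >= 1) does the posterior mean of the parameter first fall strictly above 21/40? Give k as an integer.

k = 2

obs 1: x=0 → posterior Gamma(3, 11)
obs 2: x=6 → posterior Gamma(9, 12)
obs 3: x=6 → posterior Gamma(15, 13)
obs 4: x=2 → posterior Gamma(17, 14)
obs 5: x=4 → posterior Gamma(21, 15)
obs 6: x=6 → posterior Gamma(27, 16)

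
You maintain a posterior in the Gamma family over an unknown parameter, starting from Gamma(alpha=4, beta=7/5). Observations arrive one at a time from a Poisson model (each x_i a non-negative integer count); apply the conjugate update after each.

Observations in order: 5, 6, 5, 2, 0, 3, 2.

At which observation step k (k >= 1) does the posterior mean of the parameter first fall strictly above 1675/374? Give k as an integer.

k = 3

obs 1: x=5 → posterior Gamma(9, 12/5)
obs 2: x=6 → posterior Gamma(15, 17/5)
obs 3: x=5 → posterior Gamma(20, 22/5)
obs 4: x=2 → posterior Gamma(22, 27/5)
obs 5: x=0 → posterior Gamma(22, 32/5)
obs 6: x=3 → posterior Gamma(25, 37/5)
obs 7: x=2 → posterior Gamma(27, 42/5)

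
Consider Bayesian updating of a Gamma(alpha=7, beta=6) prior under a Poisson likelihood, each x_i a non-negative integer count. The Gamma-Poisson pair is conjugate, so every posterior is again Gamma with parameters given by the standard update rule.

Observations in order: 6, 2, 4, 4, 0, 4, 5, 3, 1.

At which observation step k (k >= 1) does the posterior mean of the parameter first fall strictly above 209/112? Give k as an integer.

k = 2

obs 1: x=6 → posterior Gamma(13, 7)
obs 2: x=2 → posterior Gamma(15, 8)
obs 3: x=4 → posterior Gamma(19, 9)
obs 4: x=4 → posterior Gamma(23, 10)
obs 5: x=0 → posterior Gamma(23, 11)
obs 6: x=4 → posterior Gamma(27, 12)
obs 7: x=5 → posterior Gamma(32, 13)
obs 8: x=3 → posterior Gamma(35, 14)
obs 9: x=1 → posterior Gamma(36, 15)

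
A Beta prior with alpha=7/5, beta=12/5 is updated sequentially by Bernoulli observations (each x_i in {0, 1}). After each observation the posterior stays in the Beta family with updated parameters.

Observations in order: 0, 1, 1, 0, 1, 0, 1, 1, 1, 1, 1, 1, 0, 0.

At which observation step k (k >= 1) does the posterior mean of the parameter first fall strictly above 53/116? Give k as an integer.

k = 3

obs 1: x=0 → posterior Beta(7/5, 17/5)
obs 2: x=1 → posterior Beta(12/5, 17/5)
obs 3: x=1 → posterior Beta(17/5, 17/5)
obs 4: x=0 → posterior Beta(17/5, 22/5)
obs 5: x=1 → posterior Beta(22/5, 22/5)
obs 6: x=0 → posterior Beta(22/5, 27/5)
obs 7: x=1 → posterior Beta(27/5, 27/5)
obs 8: x=1 → posterior Beta(32/5, 27/5)
obs 9: x=1 → posterior Beta(37/5, 27/5)
obs 10: x=1 → posterior Beta(42/5, 27/5)
obs 11: x=1 → posterior Beta(47/5, 27/5)
obs 12: x=1 → posterior Beta(52/5, 27/5)
obs 13: x=0 → posterior Beta(52/5, 32/5)
obs 14: x=0 → posterior Beta(52/5, 37/5)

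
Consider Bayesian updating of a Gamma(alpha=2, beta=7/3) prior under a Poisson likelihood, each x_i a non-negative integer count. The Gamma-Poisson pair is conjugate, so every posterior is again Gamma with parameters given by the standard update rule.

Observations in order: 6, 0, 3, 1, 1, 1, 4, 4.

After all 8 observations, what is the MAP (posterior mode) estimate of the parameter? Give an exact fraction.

63/31

obs 1: x=6 → posterior Gamma(8, 10/3)
obs 2: x=0 → posterior Gamma(8, 13/3)
obs 3: x=3 → posterior Gamma(11, 16/3)
obs 4: x=1 → posterior Gamma(12, 19/3)
obs 5: x=1 → posterior Gamma(13, 22/3)
obs 6: x=1 → posterior Gamma(14, 25/3)
obs 7: x=4 → posterior Gamma(18, 28/3)
obs 8: x=4 → posterior Gamma(22, 31/3)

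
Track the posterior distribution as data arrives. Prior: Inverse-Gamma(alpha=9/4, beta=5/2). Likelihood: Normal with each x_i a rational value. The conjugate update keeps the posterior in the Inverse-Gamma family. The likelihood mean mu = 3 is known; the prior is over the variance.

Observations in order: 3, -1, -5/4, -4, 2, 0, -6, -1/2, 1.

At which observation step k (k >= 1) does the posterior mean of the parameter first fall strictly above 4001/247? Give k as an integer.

obs 1: x=3 → posterior Inverse-Gamma(11/4, 5/2)
obs 2: x=-1 → posterior Inverse-Gamma(13/4, 21/2)
obs 3: x=-5/4 → posterior Inverse-Gamma(15/4, 625/32)
obs 4: x=-4 → posterior Inverse-Gamma(17/4, 1409/32)
obs 5: x=2 → posterior Inverse-Gamma(19/4, 1425/32)
obs 6: x=0 → posterior Inverse-Gamma(21/4, 1569/32)
obs 7: x=-6 → posterior Inverse-Gamma(23/4, 2865/32)
obs 8: x=-1/2 → posterior Inverse-Gamma(25/4, 3061/32)
obs 9: x=1 → posterior Inverse-Gamma(27/4, 3125/32)

k = 7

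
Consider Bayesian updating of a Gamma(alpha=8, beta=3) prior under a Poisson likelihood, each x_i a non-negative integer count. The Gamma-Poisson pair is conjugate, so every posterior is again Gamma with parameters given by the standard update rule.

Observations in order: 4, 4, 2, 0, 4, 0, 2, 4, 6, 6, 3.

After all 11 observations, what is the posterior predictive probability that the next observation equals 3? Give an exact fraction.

18171746537158175956491794097110603521744985258983424/83966617312138217205387036301544867455959320068359375

obs 1: x=4 → posterior Gamma(12, 4)
obs 2: x=4 → posterior Gamma(16, 5)
obs 3: x=2 → posterior Gamma(18, 6)
obs 4: x=0 → posterior Gamma(18, 7)
obs 5: x=4 → posterior Gamma(22, 8)
obs 6: x=0 → posterior Gamma(22, 9)
obs 7: x=2 → posterior Gamma(24, 10)
obs 8: x=4 → posterior Gamma(28, 11)
obs 9: x=6 → posterior Gamma(34, 12)
obs 10: x=6 → posterior Gamma(40, 13)
obs 11: x=3 → posterior Gamma(43, 14)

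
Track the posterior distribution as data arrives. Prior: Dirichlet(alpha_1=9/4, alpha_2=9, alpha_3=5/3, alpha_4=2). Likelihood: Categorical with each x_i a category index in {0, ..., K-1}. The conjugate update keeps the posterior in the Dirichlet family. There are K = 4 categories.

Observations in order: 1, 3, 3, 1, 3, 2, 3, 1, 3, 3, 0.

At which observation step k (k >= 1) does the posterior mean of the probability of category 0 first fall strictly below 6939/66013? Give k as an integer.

obs 1: x=1 → posterior Dirichlet(9/4, 10, 5/3, 2)
obs 2: x=3 → posterior Dirichlet(9/4, 10, 5/3, 3)
obs 3: x=3 → posterior Dirichlet(9/4, 10, 5/3, 4)
obs 4: x=1 → posterior Dirichlet(9/4, 11, 5/3, 4)
obs 5: x=3 → posterior Dirichlet(9/4, 11, 5/3, 5)
obs 6: x=2 → posterior Dirichlet(9/4, 11, 8/3, 5)
obs 7: x=3 → posterior Dirichlet(9/4, 11, 8/3, 6)
obs 8: x=1 → posterior Dirichlet(9/4, 12, 8/3, 6)
obs 9: x=3 → posterior Dirichlet(9/4, 12, 8/3, 7)
obs 10: x=3 → posterior Dirichlet(9/4, 12, 8/3, 8)
obs 11: x=0 → posterior Dirichlet(13/4, 12, 8/3, 8)

k = 7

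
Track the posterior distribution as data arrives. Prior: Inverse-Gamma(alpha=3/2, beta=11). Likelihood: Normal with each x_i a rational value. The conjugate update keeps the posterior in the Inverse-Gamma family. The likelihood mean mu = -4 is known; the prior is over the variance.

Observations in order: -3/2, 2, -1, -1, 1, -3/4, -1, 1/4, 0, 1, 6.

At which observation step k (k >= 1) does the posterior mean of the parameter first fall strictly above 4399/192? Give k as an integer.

obs 1: x=-3/2 → posterior Inverse-Gamma(2, 113/8)
obs 2: x=2 → posterior Inverse-Gamma(5/2, 257/8)
obs 3: x=-1 → posterior Inverse-Gamma(3, 293/8)
obs 4: x=-1 → posterior Inverse-Gamma(7/2, 329/8)
obs 5: x=1 → posterior Inverse-Gamma(4, 429/8)
obs 6: x=-3/4 → posterior Inverse-Gamma(9/2, 1885/32)
obs 7: x=-1 → posterior Inverse-Gamma(5, 2029/32)
obs 8: x=1/4 → posterior Inverse-Gamma(11/2, 1159/16)
obs 9: x=0 → posterior Inverse-Gamma(6, 1287/16)
obs 10: x=1 → posterior Inverse-Gamma(13/2, 1487/16)
obs 11: x=6 → posterior Inverse-Gamma(7, 2287/16)

k = 11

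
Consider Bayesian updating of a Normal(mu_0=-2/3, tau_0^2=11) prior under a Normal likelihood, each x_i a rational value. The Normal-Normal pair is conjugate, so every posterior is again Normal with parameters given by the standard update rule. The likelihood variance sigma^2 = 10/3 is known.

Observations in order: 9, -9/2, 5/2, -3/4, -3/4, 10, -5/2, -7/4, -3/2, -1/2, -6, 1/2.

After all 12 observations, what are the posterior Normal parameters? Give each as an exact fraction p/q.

mu_0=1405/4872, tau_0^2=55/203

obs 1: x=9 → posterior Normal(871/129, 110/43)
obs 2: x=-9/2 → posterior Normal(851/456, 55/38)
obs 3: x=5/2 → posterior Normal(673/327, 110/109)
obs 4: x=-3/4 → posterior Normal(2395/1704, 55/71)
obs 5: x=-3/4 → posterior Normal(1049/1050, 22/35)
obs 6: x=10 → posterior Normal(233/96, 55/104)
obs 7: x=-5/2 → posterior Normal(1267/723, 110/241)
obs 8: x=-7/4 → posterior Normal(4375/3288, 55/137)
obs 9: x=-3/2 → posterior Normal(3781/3684, 110/307)
obs 10: x=-1/2 → posterior Normal(3583/4080, 11/34)
obs 11: x=-6 → posterior Normal(1207/4476, 110/373)
obs 12: x=1/2 → posterior Normal(1405/4872, 55/203)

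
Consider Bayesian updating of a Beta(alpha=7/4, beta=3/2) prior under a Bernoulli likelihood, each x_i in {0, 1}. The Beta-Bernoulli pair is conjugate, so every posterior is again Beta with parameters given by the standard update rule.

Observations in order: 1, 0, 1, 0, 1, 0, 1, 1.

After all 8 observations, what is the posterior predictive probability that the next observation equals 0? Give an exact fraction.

2/5

obs 1: x=1 → posterior Beta(11/4, 3/2)
obs 2: x=0 → posterior Beta(11/4, 5/2)
obs 3: x=1 → posterior Beta(15/4, 5/2)
obs 4: x=0 → posterior Beta(15/4, 7/2)
obs 5: x=1 → posterior Beta(19/4, 7/2)
obs 6: x=0 → posterior Beta(19/4, 9/2)
obs 7: x=1 → posterior Beta(23/4, 9/2)
obs 8: x=1 → posterior Beta(27/4, 9/2)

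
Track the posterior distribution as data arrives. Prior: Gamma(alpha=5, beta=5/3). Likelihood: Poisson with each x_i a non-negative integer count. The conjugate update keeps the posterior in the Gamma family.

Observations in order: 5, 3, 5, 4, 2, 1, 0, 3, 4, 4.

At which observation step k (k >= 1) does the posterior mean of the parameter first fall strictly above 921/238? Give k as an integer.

k = 4

obs 1: x=5 → posterior Gamma(10, 8/3)
obs 2: x=3 → posterior Gamma(13, 11/3)
obs 3: x=5 → posterior Gamma(18, 14/3)
obs 4: x=4 → posterior Gamma(22, 17/3)
obs 5: x=2 → posterior Gamma(24, 20/3)
obs 6: x=1 → posterior Gamma(25, 23/3)
obs 7: x=0 → posterior Gamma(25, 26/3)
obs 8: x=3 → posterior Gamma(28, 29/3)
obs 9: x=4 → posterior Gamma(32, 32/3)
obs 10: x=4 → posterior Gamma(36, 35/3)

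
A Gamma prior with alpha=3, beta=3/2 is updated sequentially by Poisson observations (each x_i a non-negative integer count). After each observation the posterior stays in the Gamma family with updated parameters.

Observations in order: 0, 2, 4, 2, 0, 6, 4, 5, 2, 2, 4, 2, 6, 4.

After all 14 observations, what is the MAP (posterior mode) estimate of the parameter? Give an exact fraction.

obs 1: x=0 → posterior Gamma(3, 5/2)
obs 2: x=2 → posterior Gamma(5, 7/2)
obs 3: x=4 → posterior Gamma(9, 9/2)
obs 4: x=2 → posterior Gamma(11, 11/2)
obs 5: x=0 → posterior Gamma(11, 13/2)
obs 6: x=6 → posterior Gamma(17, 15/2)
obs 7: x=4 → posterior Gamma(21, 17/2)
obs 8: x=5 → posterior Gamma(26, 19/2)
obs 9: x=2 → posterior Gamma(28, 21/2)
obs 10: x=2 → posterior Gamma(30, 23/2)
obs 11: x=4 → posterior Gamma(34, 25/2)
obs 12: x=2 → posterior Gamma(36, 27/2)
obs 13: x=6 → posterior Gamma(42, 29/2)
obs 14: x=4 → posterior Gamma(46, 31/2)

90/31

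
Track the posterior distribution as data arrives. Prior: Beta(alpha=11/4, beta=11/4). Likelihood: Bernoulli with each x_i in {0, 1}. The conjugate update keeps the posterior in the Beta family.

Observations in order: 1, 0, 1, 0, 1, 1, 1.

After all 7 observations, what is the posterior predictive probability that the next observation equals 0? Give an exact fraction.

obs 1: x=1 → posterior Beta(15/4, 11/4)
obs 2: x=0 → posterior Beta(15/4, 15/4)
obs 3: x=1 → posterior Beta(19/4, 15/4)
obs 4: x=0 → posterior Beta(19/4, 19/4)
obs 5: x=1 → posterior Beta(23/4, 19/4)
obs 6: x=1 → posterior Beta(27/4, 19/4)
obs 7: x=1 → posterior Beta(31/4, 19/4)

19/50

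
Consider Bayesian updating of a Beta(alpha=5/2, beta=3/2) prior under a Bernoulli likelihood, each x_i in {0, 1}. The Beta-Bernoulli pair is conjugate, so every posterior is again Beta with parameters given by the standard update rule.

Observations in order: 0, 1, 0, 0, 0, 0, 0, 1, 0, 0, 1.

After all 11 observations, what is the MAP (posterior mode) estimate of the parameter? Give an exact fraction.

obs 1: x=0 → posterior Beta(5/2, 5/2)
obs 2: x=1 → posterior Beta(7/2, 5/2)
obs 3: x=0 → posterior Beta(7/2, 7/2)
obs 4: x=0 → posterior Beta(7/2, 9/2)
obs 5: x=0 → posterior Beta(7/2, 11/2)
obs 6: x=0 → posterior Beta(7/2, 13/2)
obs 7: x=0 → posterior Beta(7/2, 15/2)
obs 8: x=1 → posterior Beta(9/2, 15/2)
obs 9: x=0 → posterior Beta(9/2, 17/2)
obs 10: x=0 → posterior Beta(9/2, 19/2)
obs 11: x=1 → posterior Beta(11/2, 19/2)

9/26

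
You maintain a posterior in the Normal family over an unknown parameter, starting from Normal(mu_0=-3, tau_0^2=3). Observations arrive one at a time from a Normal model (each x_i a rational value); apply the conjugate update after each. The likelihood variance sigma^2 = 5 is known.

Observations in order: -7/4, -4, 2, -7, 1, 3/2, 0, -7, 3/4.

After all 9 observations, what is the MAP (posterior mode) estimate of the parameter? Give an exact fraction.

obs 1: x=-7/4 → posterior Normal(-81/32, 15/8)
obs 2: x=-4 → posterior Normal(-129/44, 15/11)
obs 3: x=2 → posterior Normal(-15/8, 15/14)
obs 4: x=-7 → posterior Normal(-189/68, 15/17)
obs 5: x=1 → posterior Normal(-177/80, 3/4)
obs 6: x=3/2 → posterior Normal(-159/92, 15/23)
obs 7: x=0 → posterior Normal(-159/104, 15/26)
obs 8: x=-7 → posterior Normal(-243/116, 15/29)
obs 9: x=3/4 → posterior Normal(-117/64, 15/32)

-117/64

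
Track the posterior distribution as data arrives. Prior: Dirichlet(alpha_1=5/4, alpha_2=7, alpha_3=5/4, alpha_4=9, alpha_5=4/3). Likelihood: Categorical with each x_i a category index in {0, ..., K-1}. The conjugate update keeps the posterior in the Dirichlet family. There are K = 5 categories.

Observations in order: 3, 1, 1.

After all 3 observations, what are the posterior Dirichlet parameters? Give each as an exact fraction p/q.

obs 1: x=3 → posterior Dirichlet(5/4, 7, 5/4, 10, 4/3)
obs 2: x=1 → posterior Dirichlet(5/4, 8, 5/4, 10, 4/3)
obs 3: x=1 → posterior Dirichlet(5/4, 9, 5/4, 10, 4/3)

alpha_1=5/4, alpha_2=9, alpha_3=5/4, alpha_4=10, alpha_5=4/3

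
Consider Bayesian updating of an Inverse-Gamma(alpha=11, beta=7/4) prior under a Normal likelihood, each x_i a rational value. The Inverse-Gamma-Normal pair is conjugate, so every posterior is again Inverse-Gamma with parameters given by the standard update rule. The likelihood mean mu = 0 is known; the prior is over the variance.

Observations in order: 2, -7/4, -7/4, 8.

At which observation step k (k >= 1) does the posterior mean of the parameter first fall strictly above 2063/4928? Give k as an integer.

obs 1: x=2 → posterior Inverse-Gamma(23/2, 15/4)
obs 2: x=-7/4 → posterior Inverse-Gamma(12, 169/32)
obs 3: x=-7/4 → posterior Inverse-Gamma(25/2, 109/16)
obs 4: x=8 → posterior Inverse-Gamma(13, 621/16)

k = 2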